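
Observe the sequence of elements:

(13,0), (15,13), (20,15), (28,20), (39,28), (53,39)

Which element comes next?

First value: differences are 2, 5, 8, … (increasing by 3 each time); 13, 15, 20, 28, 39, 53 → 70.
For the second value, always the previous value of the first value: 0, 13, 15, 20, 28, 39 → 53.
Combining the parts gives (70,53).

(70,53)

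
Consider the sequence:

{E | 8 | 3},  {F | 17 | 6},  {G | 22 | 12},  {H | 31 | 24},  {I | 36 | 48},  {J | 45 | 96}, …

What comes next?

{K | 50 | 192}

For the letter, letters move forward 1 place in the alphabet: E, F, G, H, I, J → K.
For the second slot, alternating steps +9, +5, +9, +5, …: 8, 17, 22, 31, 36, 45 → 50.
Third slot — ×2 each step: 3, 6, 12, 24, 48, 96 → 192.
So the next element is {K | 50 | 192}.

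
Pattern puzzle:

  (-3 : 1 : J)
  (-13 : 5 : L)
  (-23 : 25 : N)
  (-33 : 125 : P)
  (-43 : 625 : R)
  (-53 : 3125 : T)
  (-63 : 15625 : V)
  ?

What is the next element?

(-73 : 78125 : X)

First coordinate: -3, -13, -23, -33, -43, -53, -63 → -73 (−10 each step).
Second coordinate goes 1, 5, 25, 125, 625, 3125, 15625 → 78125 (×5 each step).
For the letter, letters move forward 2 places in the alphabet: J, L, N, P, R, T, V → X.
So the next element is (-73 : 78125 : X).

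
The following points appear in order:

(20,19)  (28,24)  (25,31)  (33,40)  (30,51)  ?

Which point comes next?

First value: alternating steps +8, −3, +8, −3, …, so 20, 28, 25, 33, 30 → 38.
Second value goes 19, 24, 31, 40, 51 → 64 (differences are 5, 7, 9, … (increasing by 2 each time)).
Putting it together: (38,64).

(38,64)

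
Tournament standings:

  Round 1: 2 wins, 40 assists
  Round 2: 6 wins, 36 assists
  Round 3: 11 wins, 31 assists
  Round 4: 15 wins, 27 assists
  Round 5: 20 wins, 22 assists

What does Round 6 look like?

Wins — alternating steps +4, +5, +4, +5, …: 2, 6, 11, 15, 20 → 24.
Assists: together with the wins always sums to 42; 40, 36, 31, 27, 22 → 18.
Putting it together: 24 wins, 18 assists.

24 wins, 18 assists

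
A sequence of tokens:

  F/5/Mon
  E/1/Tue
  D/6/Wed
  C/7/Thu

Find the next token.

Letter: letters move back 1 place in the alphabet, so F, E, D, C → B.
Second component: 5, 1, 6, 7 → 13 (each term is the sum of the two before it).
Day — runs through the weekdays Mon→Sun: Mon, Tue, Wed, Thu → Fri.
So the next token is B/13/Fri.

B/13/Fri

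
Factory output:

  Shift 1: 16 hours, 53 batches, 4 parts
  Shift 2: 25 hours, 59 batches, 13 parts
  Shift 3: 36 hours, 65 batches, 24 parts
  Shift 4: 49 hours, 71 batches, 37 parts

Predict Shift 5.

64 hours, 77 batches, 52 parts

Hours: 16, 25, 36, 49 → 64 (perfect squares: 4², 5², 6², …).
Batches goes 53, 59, 65, 71 → 77 (+6 each step).
Parts goes 4, 13, 24, 37 → 52 (always 12 less than the hours).
Putting it together: 64 hours, 77 batches, 52 parts.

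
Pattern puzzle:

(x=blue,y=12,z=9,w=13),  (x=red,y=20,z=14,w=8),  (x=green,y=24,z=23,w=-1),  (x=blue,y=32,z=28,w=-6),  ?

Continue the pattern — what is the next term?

(x=red,y=36,z=37,w=-15)

X: repeats blue → red → green; blue, red, green, blue → red.
For the y, alternating steps +8, +4, +8, +4, …: 12, 20, 24, 32 → 36.
Z: alternating steps +5, +9, +5, +9, …, so 9, 14, 23, 28 → 37.
W: 13, 8, -1, -6 → -15 (together with the z always sums to 22).
Putting it together: (x=red,y=36,z=37,w=-15).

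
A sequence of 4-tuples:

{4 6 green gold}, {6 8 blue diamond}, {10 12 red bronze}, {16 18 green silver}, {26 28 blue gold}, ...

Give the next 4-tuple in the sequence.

{42 44 red diamond}

For the first slot, each term is the sum of the two before it: 4, 6, 10, 16, 26 → 42.
Second slot: 6, 8, 12, 18, 28 → 44 (always 2 more than the first slot).
Colour: repeats green → blue → red, so green, blue, red, green, blue → red.
Rank: repeats gold → diamond → bronze → silver; gold, diamond, bronze, silver, gold → diamond.
Combining the parts gives {42 44 red diamond}.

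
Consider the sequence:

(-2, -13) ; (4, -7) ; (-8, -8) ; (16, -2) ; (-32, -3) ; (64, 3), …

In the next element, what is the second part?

2

First part: -2, 4, -8, 16, -32, 64 → -128 (×(-2) each step).
Second part: -13, -7, -8, -2, -3, 3 → 2 (alternating steps +6, −1, +6, −1, …).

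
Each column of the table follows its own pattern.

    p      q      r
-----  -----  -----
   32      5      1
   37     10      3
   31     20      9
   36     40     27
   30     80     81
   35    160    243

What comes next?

Column p: alternating steps +5, −6, +5, −6, …, so 32, 37, 31, 36, 30, 35 → 29.
For the column q, ×2 each step: 5, 10, 20, 40, 80, 160 → 320.
Column r goes 1, 3, 9, 27, 81, 243 → 729 (×3 each step).
Combining the parts gives 29  320  729.

29  320  729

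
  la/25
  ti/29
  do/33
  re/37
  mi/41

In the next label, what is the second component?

45

Second component goes 25, 29, 33, 37, 41 → 45 (+4 each step).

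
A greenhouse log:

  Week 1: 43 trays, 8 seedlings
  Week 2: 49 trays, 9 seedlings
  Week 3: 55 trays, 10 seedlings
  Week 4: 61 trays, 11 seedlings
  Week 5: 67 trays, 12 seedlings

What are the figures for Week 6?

73 trays, 13 seedlings

Trays goes 43, 49, 55, 61, 67 → 73 (+6 each step).
Seedlings — +1 each step: 8, 9, 10, 11, 12 → 13.
So the next line is 73 trays, 13 seedlings.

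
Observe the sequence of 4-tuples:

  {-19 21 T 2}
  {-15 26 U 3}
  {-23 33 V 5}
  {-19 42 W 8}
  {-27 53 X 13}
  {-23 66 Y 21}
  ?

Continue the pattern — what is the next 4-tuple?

{-31 81 Z 34}

First value — alternating steps +4, −8, +4, −8, …: -19, -15, -23, -19, -27, -23 → -31.
Second value: 21, 26, 33, 42, 53, 66 → 81 (differences are 5, 7, 9, … (increasing by 2 each time)).
For the letter, letters move forward 1 place in the alphabet: T, U, V, W, X, Y → Z.
Fourth value — each term is the sum of the two before it: 2, 3, 5, 8, 13, 21 → 34.
So the next 4-tuple is {-31 81 Z 34}.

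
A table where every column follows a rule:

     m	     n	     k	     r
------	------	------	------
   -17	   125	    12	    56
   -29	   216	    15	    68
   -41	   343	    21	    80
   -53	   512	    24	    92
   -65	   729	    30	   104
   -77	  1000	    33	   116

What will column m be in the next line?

Column m: −12 each step; -17, -29, -41, -53, -65, -77 → -89.
Column n: perfect cubes: 5³, 6³, 7³, …; 125, 216, 343, 512, 729, 1000 → 1331.
Column k: alternating steps +3, +6, +3, +6, …, so 12, 15, 21, 24, 30, 33 → 39.
Column r: +12 each step, so 56, 68, 80, 92, 104, 116 → 128.

-89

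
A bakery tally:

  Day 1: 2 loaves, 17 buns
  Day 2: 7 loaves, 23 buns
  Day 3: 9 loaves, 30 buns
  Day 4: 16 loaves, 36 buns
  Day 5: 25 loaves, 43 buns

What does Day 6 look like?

41 loaves, 49 buns

Loaves: 2, 7, 9, 16, 25 → 41 (each term is the sum of the two before it).
Buns: alternating steps +6, +7, +6, +7, …, so 17, 23, 30, 36, 43 → 49.
Combining the parts gives 41 loaves, 49 buns.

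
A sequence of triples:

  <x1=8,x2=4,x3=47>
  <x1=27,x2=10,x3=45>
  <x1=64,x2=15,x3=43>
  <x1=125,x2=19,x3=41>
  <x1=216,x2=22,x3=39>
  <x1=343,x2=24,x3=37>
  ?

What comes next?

<x1=512,x2=25,x3=35>

X1: 8, 27, 64, 125, 216, 343 → 512 (perfect cubes: 2³, 3³, 4³, …).
X2 goes 4, 10, 15, 19, 22, 24 → 25 (differences are 6, 5, 4, … (decreasing by 1 each time)).
X3: −2 each step; 47, 45, 43, 41, 39, 37 → 35.
So the next triple is <x1=512,x2=25,x3=35>.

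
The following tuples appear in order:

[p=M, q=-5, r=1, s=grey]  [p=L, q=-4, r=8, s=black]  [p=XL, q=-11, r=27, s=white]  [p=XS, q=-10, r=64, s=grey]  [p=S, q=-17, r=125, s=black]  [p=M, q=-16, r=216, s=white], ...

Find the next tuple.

[p=L, q=-23, r=343, s=grey]

P — repeats M → L → XL → XS → S: M, L, XL, XS, S, M → L.
Q: -5, -4, -11, -10, -17, -16 → -23 (alternating steps +1, −7, +1, −7, …).
R: perfect cubes: 1³, 2³, 3³, …, so 1, 8, 27, 64, 125, 216 → 343.
S: repeats grey → black → white, so grey, black, white, grey, black, white → grey.
So the next tuple is [p=L, q=-23, r=343, s=grey].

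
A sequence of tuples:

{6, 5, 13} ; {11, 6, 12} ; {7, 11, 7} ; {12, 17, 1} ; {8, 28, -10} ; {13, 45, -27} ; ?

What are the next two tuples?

First component goes 6, 11, 7, 12, 8, 13 → 9 → 14 (alternating steps +5, −4, +5, −4, …).
Second component: each term is the sum of the two before it, so 5, 6, 11, 17, 28, 45 → 73 → 118.
Third component: 13, 12, 7, 1, -10, -27 → -55 → -100 (together with the second component always sums to 18).
Putting the parts together: {9, 73, -55} and then {14, 118, -100}.

{9, 73, -55}, {14, 118, -100}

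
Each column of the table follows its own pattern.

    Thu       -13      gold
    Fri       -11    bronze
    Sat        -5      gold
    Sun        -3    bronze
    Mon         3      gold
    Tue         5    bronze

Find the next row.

For the day, runs through the weekdays Mon→Sun: Thu, Fri, Sat, Sun, Mon, Tue → Wed.
Second component: alternating steps +2, +6, +2, +6, …, so -13, -11, -5, -3, 3, 5 → 11.
Rank — alternates gold ↔ bronze: gold, bronze, gold, bronze, gold, bronze → gold.
So the next row is Wed  11  gold.

Wed  11  gold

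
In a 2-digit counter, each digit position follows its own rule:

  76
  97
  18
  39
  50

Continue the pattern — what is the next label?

71

First digit goes 7, 9, 1, 3, 5 → 7 (+2 each step, mod 10).
Second digit: 6, 7, 8, 9, 0 → 1 (+1 each step, mod 10).
Putting it together: 71.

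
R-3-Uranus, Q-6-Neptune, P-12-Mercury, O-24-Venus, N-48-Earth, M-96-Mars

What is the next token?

Letter: letters move back 1 place in the alphabet; R, Q, P, O, N, M → L.
Second component: ×2 each step, so 3, 6, 12, 24, 48, 96 → 192.
Planet: runs through the planets Mercury→Neptune, so Uranus, Neptune, Mercury, Venus, Earth, Mars → Jupiter.
So the next token is L-192-Jupiter.

L-192-Jupiter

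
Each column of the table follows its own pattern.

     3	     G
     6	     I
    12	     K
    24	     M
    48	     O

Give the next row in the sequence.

96  Q

For the first component, ×2 each step: 3, 6, 12, 24, 48 → 96.
Letter: letters move forward 2 places in the alphabet; G, I, K, M, O → Q.
So the next row is 96  Q.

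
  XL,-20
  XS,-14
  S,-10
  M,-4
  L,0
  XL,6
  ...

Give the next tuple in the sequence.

XS,10

For the size, repeats XL → XS → S → M → L: XL, XS, S, M, L, XL → XS.
Second part — alternating steps +6, +4, +6, +4, …: -20, -14, -10, -4, 0, 6 → 10.
Putting it together: XS,10.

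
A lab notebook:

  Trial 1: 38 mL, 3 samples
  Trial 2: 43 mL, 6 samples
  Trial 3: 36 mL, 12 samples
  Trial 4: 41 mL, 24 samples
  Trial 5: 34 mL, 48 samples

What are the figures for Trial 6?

39 mL, 96 samples

ML: 38, 43, 36, 41, 34 → 39 (alternating steps +5, −7, +5, −7, …).
Samples: 3, 6, 12, 24, 48 → 96 (×2 each step).
Putting it together: 39 mL, 96 samples.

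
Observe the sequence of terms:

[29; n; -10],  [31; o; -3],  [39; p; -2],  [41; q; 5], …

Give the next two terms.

[49; r; 6], [51; s; 13]

First component goes 29, 31, 39, 41 → 49 → 51 (alternating steps +2, +8, +2, +8, …).
Letter: letters move forward 1 place in the alphabet, so n, o, p, q → r → s.
Third component goes -10, -3, -2, 5 → 6 → 13 (alternating steps +7, +1, +7, +1, …).
So the next two terms are [49; r; 6] and [51; s; 13].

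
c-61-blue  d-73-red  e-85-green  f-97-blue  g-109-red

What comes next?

Letter: letters move forward 1 place in the alphabet; c, d, e, f, g → h.
Second component: +12 each step, so 61, 73, 85, 97, 109 → 121.
Colour: repeats blue → red → green, so blue, red, green, blue, red → green.
So the next token is h-121-green.

h-121-green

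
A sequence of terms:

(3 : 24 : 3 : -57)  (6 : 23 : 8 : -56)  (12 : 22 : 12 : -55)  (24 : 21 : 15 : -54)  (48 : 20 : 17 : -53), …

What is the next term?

(96 : 19 : 18 : -52)

For the first component, ×2 each step: 3, 6, 12, 24, 48 → 96.
Second component — −1 each step: 24, 23, 22, 21, 20 → 19.
Third component: differences are 5, 4, 3, … (decreasing by 1 each time), so 3, 8, 12, 15, 17 → 18.
Fourth component goes -57, -56, -55, -54, -53 → -52 (+1 each step).
Putting it together: (96 : 19 : 18 : -52).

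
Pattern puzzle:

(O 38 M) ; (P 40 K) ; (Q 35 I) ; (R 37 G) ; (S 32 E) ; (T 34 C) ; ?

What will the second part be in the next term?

For the second part, alternating steps +2, −5, +2, −5, …: 38, 40, 35, 37, 32, 34 → 29.

29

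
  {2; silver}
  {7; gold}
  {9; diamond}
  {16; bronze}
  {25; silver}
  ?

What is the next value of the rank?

gold

First entry: each term is the sum of the two before it; 2, 7, 9, 16, 25 → 41.
Rank — repeats silver → gold → diamond → bronze: silver, gold, diamond, bronze, silver → gold.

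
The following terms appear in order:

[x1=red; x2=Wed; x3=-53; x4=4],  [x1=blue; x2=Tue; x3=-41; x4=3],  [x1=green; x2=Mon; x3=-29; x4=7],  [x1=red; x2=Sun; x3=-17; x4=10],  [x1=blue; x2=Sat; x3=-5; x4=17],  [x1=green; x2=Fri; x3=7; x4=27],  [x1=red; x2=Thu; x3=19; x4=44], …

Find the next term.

X1: repeats red → blue → green, so red, blue, green, red, blue, green, red → blue.
X2: runs backward through the weekdays Mon→Sun; Wed, Tue, Mon, Sun, Sat, Fri, Thu → Wed.
X3: +12 each step; -53, -41, -29, -17, -5, 7, 19 → 31.
X4: each term is the sum of the two before it; 4, 3, 7, 10, 17, 27, 44 → 71.
Combining the parts gives [x1=blue; x2=Wed; x3=31; x4=71].

[x1=blue; x2=Wed; x3=31; x4=71]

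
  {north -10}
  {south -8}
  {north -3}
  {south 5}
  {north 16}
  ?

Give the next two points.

For the direction, alternates north ↔ south: north, south, north, south, north → south → north.
Second entry: differences are 2, 5, 8, … (increasing by 3 each time); -10, -8, -3, 5, 16 → 30 → 47.
Putting the parts together: {south 30} and then {north 47}.

{south 30}, {north 47}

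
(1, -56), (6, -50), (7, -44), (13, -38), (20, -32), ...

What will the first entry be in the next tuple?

33

First entry — each term is the sum of the two before it: 1, 6, 7, 13, 20 → 33.
Second entry goes -56, -50, -44, -38, -32 → -26 (+6 each step).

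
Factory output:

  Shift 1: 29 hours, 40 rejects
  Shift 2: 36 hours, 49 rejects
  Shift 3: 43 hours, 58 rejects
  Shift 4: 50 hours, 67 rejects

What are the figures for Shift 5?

Hours goes 29, 36, 43, 50 → 57 (+7 each step).
Rejects: 40, 49, 58, 67 → 76 (+9 each step).
So the next line is 57 hours, 76 rejects.

57 hours, 76 rejects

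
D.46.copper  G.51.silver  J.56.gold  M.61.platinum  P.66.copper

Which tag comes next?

Letter: letters move forward 3 places in the alphabet, so D, G, J, M, P → S.
Second component: +5 each step, so 46, 51, 56, 61, 66 → 71.
Metal: copper, silver, gold, platinum, copper → silver (repeats copper → silver → gold → platinum).
So the next tag is S.71.silver.

S.71.silver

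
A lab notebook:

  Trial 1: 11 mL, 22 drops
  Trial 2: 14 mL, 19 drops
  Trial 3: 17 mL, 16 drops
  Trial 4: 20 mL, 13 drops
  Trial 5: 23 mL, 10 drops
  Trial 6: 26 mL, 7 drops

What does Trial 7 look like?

29 mL, 4 drops

ML goes 11, 14, 17, 20, 23, 26 → 29 (+3 each step).
Drops goes 22, 19, 16, 13, 10, 7 → 4 (together with the mL always sums to 33).
Combining the parts gives 29 mL, 4 drops.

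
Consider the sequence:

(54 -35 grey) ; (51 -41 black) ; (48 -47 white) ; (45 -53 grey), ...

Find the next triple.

(42 -59 black)

First part: −3 each step; 54, 51, 48, 45 → 42.
Second part: -35, -41, -47, -53 → -59 (−6 each step).
Shade: grey, black, white, grey → black (repeats grey → black → white).
So the next triple is (42 -59 black).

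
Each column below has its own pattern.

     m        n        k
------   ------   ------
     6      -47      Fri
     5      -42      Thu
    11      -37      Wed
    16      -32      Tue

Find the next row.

Column m — each term is the sum of the two before it: 6, 5, 11, 16 → 27.
Column n — +5 each step: -47, -42, -37, -32 → -27.
Column k goes Fri, Thu, Wed, Tue → Mon (runs backward through the weekdays Mon→Sun).
So the next row is 27  -27  Mon.

27  -27  Mon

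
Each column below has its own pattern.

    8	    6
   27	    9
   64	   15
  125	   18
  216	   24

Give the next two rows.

343  27; 512  33

First component: perfect cubes: 2³, 3³, 4³, …; 8, 27, 64, 125, 216 → 343 → 512.
Second component: alternating steps +3, +6, +3, +6, …; 6, 9, 15, 18, 24 → 27 → 33.
Putting the parts together: 343  27 and then 512  33.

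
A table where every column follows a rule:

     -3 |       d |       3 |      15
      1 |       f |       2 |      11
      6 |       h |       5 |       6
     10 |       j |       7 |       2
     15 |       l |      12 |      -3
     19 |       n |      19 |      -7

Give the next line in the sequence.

First component: alternating steps +4, +5, +4, +5, …, so -3, 1, 6, 10, 15, 19 → 24.
For the letter, letters move forward 2 places in the alphabet: d, f, h, j, l, n → p.
Third component goes 3, 2, 5, 7, 12, 19 → 31 (each term is the sum of the two before it).
Fourth component goes 15, 11, 6, 2, -3, -7 → -12 (together with the first component always sums to 12).
Combining the parts gives 24  p  31  -12.

24  p  31  -12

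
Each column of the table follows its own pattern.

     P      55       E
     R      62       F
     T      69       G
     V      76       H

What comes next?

First letter: letters move forward 2 places in the alphabet; P, R, T, V → X.
Second component goes 55, 62, 69, 76 → 83 (+7 each step).
Second letter: letters move forward 1 place in the alphabet; E, F, G, H → I.
Combining the parts gives X  83  I.

X  83  I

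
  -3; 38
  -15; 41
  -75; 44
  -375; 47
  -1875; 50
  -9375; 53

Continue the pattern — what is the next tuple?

First coordinate goes -3, -15, -75, -375, -1875, -9375 → -46875 (×5 each step).
Second coordinate: +3 each step; 38, 41, 44, 47, 50, 53 → 56.
Putting it together: -46875; 56.

-46875; 56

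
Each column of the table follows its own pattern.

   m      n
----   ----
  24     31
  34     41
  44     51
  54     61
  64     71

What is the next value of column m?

Column m — +10 each step: 24, 34, 44, 54, 64 → 74.

74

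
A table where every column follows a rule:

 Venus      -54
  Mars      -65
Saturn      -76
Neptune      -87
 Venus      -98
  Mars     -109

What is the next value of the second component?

Second component — −11 each step: -54, -65, -76, -87, -98, -109 → -120.

-120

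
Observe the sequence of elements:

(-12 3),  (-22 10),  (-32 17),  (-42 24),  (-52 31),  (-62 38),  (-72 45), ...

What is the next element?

(-82 52)

For the first coordinate, −10 each step: -12, -22, -32, -42, -52, -62, -72 → -82.
Second coordinate: 3, 10, 17, 24, 31, 38, 45 → 52 (+7 each step).
Putting it together: (-82 52).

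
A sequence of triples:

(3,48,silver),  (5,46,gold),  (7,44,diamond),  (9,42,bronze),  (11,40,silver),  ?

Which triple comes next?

First value: +2 each step; 3, 5, 7, 9, 11 → 13.
Second value goes 48, 46, 44, 42, 40 → 38 (−2 each step).
Rank: repeats silver → gold → diamond → bronze; silver, gold, diamond, bronze, silver → gold.
So the next triple is (13,38,gold).

(13,38,gold)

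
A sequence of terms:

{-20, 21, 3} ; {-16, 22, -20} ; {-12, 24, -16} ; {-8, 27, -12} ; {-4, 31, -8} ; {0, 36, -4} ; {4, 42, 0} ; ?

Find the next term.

First value goes -20, -16, -12, -8, -4, 0, 4 → 8 (+4 each step).
Second value goes 21, 22, 24, 27, 31, 36, 42 → 49 (differences are 1, 2, 3, … (increasing by 1 each time)).
Third value: always the previous value of the first value, so 3, -20, -16, -12, -8, -4, 0 → 4.
Combining the parts gives {8, 49, 4}.

{8, 49, 4}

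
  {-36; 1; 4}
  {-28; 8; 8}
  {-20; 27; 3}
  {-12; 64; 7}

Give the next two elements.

First slot: +8 each step; -36, -28, -20, -12 → -4 → 4.
Second slot: perfect cubes: 1³, 2³, 3³, …, so 1, 8, 27, 64 → 125 → 216.
For the third slot, alternating steps +4, −5, +4, −5, …: 4, 8, 3, 7 → 2 → 6.
Putting the parts together: {-4; 125; 2} and then {4; 216; 6}.

{-4; 125; 2}, {4; 216; 6}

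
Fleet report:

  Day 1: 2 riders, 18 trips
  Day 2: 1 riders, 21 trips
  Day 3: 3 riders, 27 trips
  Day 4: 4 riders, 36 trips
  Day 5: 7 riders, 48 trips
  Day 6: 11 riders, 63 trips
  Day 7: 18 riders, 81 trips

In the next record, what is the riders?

Riders goes 2, 1, 3, 4, 7, 11, 18 → 29 (each term is the sum of the two before it).

29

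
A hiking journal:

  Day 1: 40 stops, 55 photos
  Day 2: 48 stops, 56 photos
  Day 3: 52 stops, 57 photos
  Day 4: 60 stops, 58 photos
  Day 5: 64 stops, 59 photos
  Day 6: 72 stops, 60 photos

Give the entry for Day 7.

Stops: alternating steps +8, +4, +8, +4, …, so 40, 48, 52, 60, 64, 72 → 76.
Photos: 55, 56, 57, 58, 59, 60 → 61 (+1 each step).
Putting it together: 76 stops, 61 photos.

76 stops, 61 photos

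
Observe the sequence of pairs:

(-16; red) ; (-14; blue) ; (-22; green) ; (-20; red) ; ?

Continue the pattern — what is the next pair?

First value: alternating steps +2, −8, +2, −8, …; -16, -14, -22, -20 → -28.
Colour: repeats red → blue → green, so red, blue, green, red → blue.
So the next pair is (-28; blue).

(-28; blue)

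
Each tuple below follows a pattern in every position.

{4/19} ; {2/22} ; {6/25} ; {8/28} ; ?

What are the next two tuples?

First entry: each term is the sum of the two before it, so 4, 2, 6, 8 → 14 → 22.
Second entry goes 19, 22, 25, 28 → 31 → 34 (+3 each step).
So the next two tuples are {14/31} and {22/34}.

{14/31}, {22/34}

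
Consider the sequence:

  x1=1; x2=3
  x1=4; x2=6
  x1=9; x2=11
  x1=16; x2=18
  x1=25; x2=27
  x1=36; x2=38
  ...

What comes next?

x1=49; x2=51

X1 goes 1, 4, 9, 16, 25, 36 → 49 (perfect squares: 1², 2², 3², …).
X2 — always 2 more than the x1: 3, 6, 11, 18, 27, 38 → 51.
So the next term is x1=49; x2=51.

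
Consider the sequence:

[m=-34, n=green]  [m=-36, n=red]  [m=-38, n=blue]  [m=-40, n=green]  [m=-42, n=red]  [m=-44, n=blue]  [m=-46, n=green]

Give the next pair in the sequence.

[m=-48, n=red]

M: -34, -36, -38, -40, -42, -44, -46 → -48 (−2 each step).
N — repeats green → red → blue: green, red, blue, green, red, blue, green → red.
Combining the parts gives [m=-48, n=red].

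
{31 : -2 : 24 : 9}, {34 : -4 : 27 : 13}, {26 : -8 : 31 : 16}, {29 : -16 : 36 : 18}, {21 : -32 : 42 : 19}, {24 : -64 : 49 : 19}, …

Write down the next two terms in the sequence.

First entry goes 31, 34, 26, 29, 21, 24 → 16 → 19 (alternating steps +3, −8, +3, −8, …).
Second entry: ×2 each step, so -2, -4, -8, -16, -32, -64 → -128 → -256.
Third entry goes 24, 27, 31, 36, 42, 49 → 57 → 66 (differences are 3, 4, 5, … (increasing by 1 each time)).
Fourth entry: 9, 13, 16, 18, 19, 19 → 18 → 16 (differences are 4, 3, 2, … (decreasing by 1 each time)).
So the next two terms are {16 : -128 : 57 : 18} and {19 : -256 : 66 : 16}.

{16 : -128 : 57 : 18}, {19 : -256 : 66 : 16}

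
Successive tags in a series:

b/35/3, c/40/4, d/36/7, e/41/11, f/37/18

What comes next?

For the letter, letters move forward 1 place in the alphabet: b, c, d, e, f → g.
Second component goes 35, 40, 36, 41, 37 → 42 (alternating steps +5, −4, +5, −4, …).
For the third component, each term is the sum of the two before it: 3, 4, 7, 11, 18 → 29.
Combining the parts gives g/42/29.

g/42/29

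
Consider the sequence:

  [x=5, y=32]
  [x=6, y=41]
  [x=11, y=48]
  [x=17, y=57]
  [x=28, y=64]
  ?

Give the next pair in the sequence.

[x=45, y=73]

X: 5, 6, 11, 17, 28 → 45 (each term is the sum of the two before it).
Y — alternating steps +9, +7, +9, +7, …: 32, 41, 48, 57, 64 → 73.
So the next pair is [x=45, y=73].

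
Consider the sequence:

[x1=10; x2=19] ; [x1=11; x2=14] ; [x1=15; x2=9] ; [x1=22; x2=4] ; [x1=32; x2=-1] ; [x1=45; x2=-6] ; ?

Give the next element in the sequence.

[x1=61; x2=-11]

X1: differences are 1, 4, 7, … (increasing by 3 each time), so 10, 11, 15, 22, 32, 45 → 61.
X2 — −5 each step: 19, 14, 9, 4, -1, -6 → -11.
Combining the parts gives [x1=61; x2=-11].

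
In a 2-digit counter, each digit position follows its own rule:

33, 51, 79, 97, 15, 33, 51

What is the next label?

First digit — +2 each step, mod 10: 3, 5, 7, 9, 1, 3, 5 → 7.
Second digit: −2 each step, mod 10, so 3, 1, 9, 7, 5, 3, 1 → 9.
Putting it together: 79.

79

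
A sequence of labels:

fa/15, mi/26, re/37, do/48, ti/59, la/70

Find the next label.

Note: fa, mi, re, do, ti, la → sol (runs backward through the solfège scale do→ti).
Second component: +11 each step; 15, 26, 37, 48, 59, 70 → 81.
Combining the parts gives sol/81.

sol/81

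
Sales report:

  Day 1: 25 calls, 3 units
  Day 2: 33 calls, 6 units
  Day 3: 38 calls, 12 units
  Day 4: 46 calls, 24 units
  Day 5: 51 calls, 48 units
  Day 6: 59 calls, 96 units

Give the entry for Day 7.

Calls — alternating steps +8, +5, +8, +5, …: 25, 33, 38, 46, 51, 59 → 64.
Units goes 3, 6, 12, 24, 48, 96 → 192 (×2 each step).
Putting it together: 64 calls, 192 units.

64 calls, 192 units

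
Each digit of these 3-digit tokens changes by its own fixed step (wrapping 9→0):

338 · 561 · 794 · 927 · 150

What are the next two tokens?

First digit: +2 each step, mod 10; 3, 5, 7, 9, 1 → 3 → 5.
Second digit goes 3, 6, 9, 2, 5 → 8 → 1 (+3 each step, mod 10).
For the third digit, +3 each step, mod 10: 8, 1, 4, 7, 0 → 3 → 6.
So the next two tokens are 383 and 516.

383 then 516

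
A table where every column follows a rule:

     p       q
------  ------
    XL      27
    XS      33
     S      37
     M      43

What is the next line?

Column p: runs through clothing sizes XS→XL; XL, XS, S, M → L.
Column q: 27, 33, 37, 43 → 47 (alternating steps +6, +4, +6, +4, …).
So the next line is L  47.

L  47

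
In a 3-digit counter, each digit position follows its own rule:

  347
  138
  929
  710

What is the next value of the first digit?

For the first digit, −2 each step, mod 10: 3, 1, 9, 7 → 5.
Second digit: 4, 3, 2, 1 → 0 (−1 each step, mod 10).
Third digit — +1 each step, mod 10: 7, 8, 9, 0 → 1.

5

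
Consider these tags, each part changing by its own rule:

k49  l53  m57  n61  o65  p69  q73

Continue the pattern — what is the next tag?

r77

For the letter, letters move forward 1 place in the alphabet: k, l, m, n, o, p, q → r.
Second component — +4 each step: 49, 53, 57, 61, 65, 69, 73 → 77.
Combining the parts gives r77.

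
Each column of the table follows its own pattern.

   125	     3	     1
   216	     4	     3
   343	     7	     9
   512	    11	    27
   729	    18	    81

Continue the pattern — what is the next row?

First component: 125, 216, 343, 512, 729 → 1000 (perfect cubes: 5³, 6³, 7³, …).
Second component: each term is the sum of the two before it, so 3, 4, 7, 11, 18 → 29.
Third component — ×3 each step: 1, 3, 9, 27, 81 → 243.
Combining the parts gives 1000  29  243.

1000  29  243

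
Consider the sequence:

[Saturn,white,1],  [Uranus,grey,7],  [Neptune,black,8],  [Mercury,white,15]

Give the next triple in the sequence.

Planet — runs through the planets Mercury→Neptune: Saturn, Uranus, Neptune, Mercury → Venus.
Shade goes white, grey, black, white → grey (repeats white → grey → black).
Third coordinate goes 1, 7, 8, 15 → 23 (each term is the sum of the two before it).
Combining the parts gives [Venus,grey,23].

[Venus,grey,23]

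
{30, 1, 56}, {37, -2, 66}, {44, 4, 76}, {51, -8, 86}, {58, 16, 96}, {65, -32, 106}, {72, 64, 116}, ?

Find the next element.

{79, -128, 126}

First slot: 30, 37, 44, 51, 58, 65, 72 → 79 (+7 each step).
Second slot: ×(-2) each step; 1, -2, 4, -8, 16, -32, 64 → -128.
Third slot goes 56, 66, 76, 86, 96, 106, 116 → 126 (+10 each step).
Putting it together: {79, -128, 126}.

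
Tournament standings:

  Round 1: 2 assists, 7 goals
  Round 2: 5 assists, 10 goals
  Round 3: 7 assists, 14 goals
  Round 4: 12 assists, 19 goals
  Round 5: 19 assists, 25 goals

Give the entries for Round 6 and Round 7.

31 assists, 32 goals; 50 assists, 40 goals

Assists: 2, 5, 7, 12, 19 → 31 → 50 (each term is the sum of the two before it).
For the goals, differences are 3, 4, 5, … (increasing by 1 each time): 7, 10, 14, 19, 25 → 32 → 40.
Putting the parts together: 31 assists, 32 goals and then 50 assists, 40 goals.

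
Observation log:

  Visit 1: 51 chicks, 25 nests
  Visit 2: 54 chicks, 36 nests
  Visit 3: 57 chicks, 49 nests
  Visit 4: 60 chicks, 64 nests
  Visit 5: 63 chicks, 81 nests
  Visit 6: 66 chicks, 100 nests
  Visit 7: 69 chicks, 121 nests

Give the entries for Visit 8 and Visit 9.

72 chicks, 144 nests; 75 chicks, 169 nests

Chicks goes 51, 54, 57, 60, 63, 66, 69 → 72 → 75 (+3 each step).
Nests — perfect squares: 5², 6², 7², …: 25, 36, 49, 64, 81, 100, 121 → 144 → 169.
Putting the parts together: 72 chicks, 144 nests and then 75 chicks, 169 nests.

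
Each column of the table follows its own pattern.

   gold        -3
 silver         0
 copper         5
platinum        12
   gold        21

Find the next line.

silver  32

Metal goes gold, silver, copper, platinum, gold → silver (repeats gold → silver → copper → platinum).
Second component: -3, 0, 5, 12, 21 → 32 (differences are 3, 5, 7, … (increasing by 2 each time)).
Putting it together: silver  32.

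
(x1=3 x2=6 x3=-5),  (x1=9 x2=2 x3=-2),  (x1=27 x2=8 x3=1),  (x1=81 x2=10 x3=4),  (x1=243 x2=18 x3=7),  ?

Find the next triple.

X1 goes 3, 9, 27, 81, 243 → 729 (×3 each step).
For the x2, each term is the sum of the two before it: 6, 2, 8, 10, 18 → 28.
X3: -5, -2, 1, 4, 7 → 10 (+3 each step).
Combining the parts gives (x1=729 x2=28 x3=10).

(x1=729 x2=28 x3=10)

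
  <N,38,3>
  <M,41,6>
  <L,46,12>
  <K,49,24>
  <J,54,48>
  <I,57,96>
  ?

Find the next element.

<H,62,192>

Letter — letters move back 1 place in the alphabet: N, M, L, K, J, I → H.
Second value: 38, 41, 46, 49, 54, 57 → 62 (alternating steps +3, +5, +3, +5, …).
Third value goes 3, 6, 12, 24, 48, 96 → 192 (×2 each step).
Combining the parts gives <H,62,192>.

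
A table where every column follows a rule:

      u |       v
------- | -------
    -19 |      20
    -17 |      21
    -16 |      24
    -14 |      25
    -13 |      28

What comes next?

-11  29

Column u goes -19, -17, -16, -14, -13 → -11 (alternating steps +2, +1, +2, +1, …).
Column v: 20, 21, 24, 25, 28 → 29 (alternating steps +1, +3, +1, +3, …).
Putting it together: -11  29.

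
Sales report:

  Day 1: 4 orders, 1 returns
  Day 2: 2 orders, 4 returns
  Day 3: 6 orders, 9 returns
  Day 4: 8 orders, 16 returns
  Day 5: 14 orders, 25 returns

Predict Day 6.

Orders: each term is the sum of the two before it; 4, 2, 6, 8, 14 → 22.
Returns: perfect squares: 1², 2², 3², …, so 1, 4, 9, 16, 25 → 36.
Putting it together: 22 orders, 36 returns.

22 orders, 36 returns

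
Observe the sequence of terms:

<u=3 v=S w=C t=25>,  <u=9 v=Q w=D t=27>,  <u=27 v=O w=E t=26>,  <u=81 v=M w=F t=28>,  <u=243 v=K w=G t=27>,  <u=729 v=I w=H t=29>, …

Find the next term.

<u=2187 v=G w=I t=28>

U — ×3 each step: 3, 9, 27, 81, 243, 729 → 2187.
V: letters move back 2 places in the alphabet, so S, Q, O, M, K, I → G.
For the w, letters move forward 1 place in the alphabet: C, D, E, F, G, H → I.
T — alternating steps +2, −1, +2, −1, …: 25, 27, 26, 28, 27, 29 → 28.
Combining the parts gives <u=2187 v=G w=I t=28>.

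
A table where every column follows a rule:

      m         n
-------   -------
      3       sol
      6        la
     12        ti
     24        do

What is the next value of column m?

Column m goes 3, 6, 12, 24 → 48 (×2 each step).
Column n: sol, la, ti, do → re (runs through the solfège scale do→ti).

48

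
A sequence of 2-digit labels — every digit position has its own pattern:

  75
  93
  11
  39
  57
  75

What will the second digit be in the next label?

3

Second digit: −2 each step, mod 10, so 5, 3, 1, 9, 7, 5 → 3.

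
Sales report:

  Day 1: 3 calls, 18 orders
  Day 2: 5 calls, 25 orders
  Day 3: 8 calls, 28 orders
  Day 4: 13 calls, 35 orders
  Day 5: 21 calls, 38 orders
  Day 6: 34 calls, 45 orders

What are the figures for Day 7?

Calls goes 3, 5, 8, 13, 21, 34 → 55 (each term is the sum of the two before it).
Orders goes 18, 25, 28, 35, 38, 45 → 48 (alternating steps +7, +3, +7, +3, …).
So the next line is 55 calls, 48 orders.

55 calls, 48 orders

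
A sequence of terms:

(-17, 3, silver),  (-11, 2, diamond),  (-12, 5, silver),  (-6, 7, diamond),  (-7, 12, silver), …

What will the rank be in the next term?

First coordinate: alternating steps +6, −1, +6, −1, …; -17, -11, -12, -6, -7 → -1.
For the second coordinate, each term is the sum of the two before it: 3, 2, 5, 7, 12 → 19.
Rank — alternates silver ↔ diamond: silver, diamond, silver, diamond, silver → diamond.

diamond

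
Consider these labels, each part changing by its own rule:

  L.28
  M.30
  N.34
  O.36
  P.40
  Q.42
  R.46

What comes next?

S.48

Letter: letters move forward 1 place in the alphabet; L, M, N, O, P, Q, R → S.
For the second component, alternating steps +2, +4, +2, +4, …: 28, 30, 34, 36, 40, 42, 46 → 48.
Combining the parts gives S.48.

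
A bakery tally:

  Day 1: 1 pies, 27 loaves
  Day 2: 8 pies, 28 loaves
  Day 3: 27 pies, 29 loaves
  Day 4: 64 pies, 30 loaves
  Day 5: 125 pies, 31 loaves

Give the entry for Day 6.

216 pies, 32 loaves

For the pies, perfect cubes: 1³, 2³, 3³, …: 1, 8, 27, 64, 125 → 216.
Loaves: +1 each step, so 27, 28, 29, 30, 31 → 32.
Putting it together: 216 pies, 32 loaves.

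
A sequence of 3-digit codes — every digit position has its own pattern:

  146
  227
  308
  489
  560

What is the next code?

641

First digit: 1, 2, 3, 4, 5 → 6 (+1 each step, mod 10).
Second digit: 4, 2, 0, 8, 6 → 4 (−2 each step, mod 10).
For the third digit, +1 each step, mod 10: 6, 7, 8, 9, 0 → 1.
Combining the parts gives 641.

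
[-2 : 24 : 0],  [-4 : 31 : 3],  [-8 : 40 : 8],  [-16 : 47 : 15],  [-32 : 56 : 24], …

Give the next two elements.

[-64 : 63 : 35], [-128 : 72 : 48]

First coordinate — ×2 each step: -2, -4, -8, -16, -32 → -64 → -128.
Second coordinate: alternating steps +7, +9, +7, +9, …; 24, 31, 40, 47, 56 → 63 → 72.
Third coordinate goes 0, 3, 8, 15, 24 → 35 → 48 (differences are 3, 5, 7, … (increasing by 2 each time)).
So the next two elements are [-64 : 63 : 35] and [-128 : 72 : 48].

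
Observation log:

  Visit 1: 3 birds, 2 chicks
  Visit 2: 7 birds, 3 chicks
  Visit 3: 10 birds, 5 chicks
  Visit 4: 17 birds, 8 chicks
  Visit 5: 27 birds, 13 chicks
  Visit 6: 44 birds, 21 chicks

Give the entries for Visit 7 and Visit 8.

Birds: each term is the sum of the two before it; 3, 7, 10, 17, 27, 44 → 71 → 115.
Chicks: 2, 3, 5, 8, 13, 21 → 34 → 55 (each term is the sum of the two before it).
So the next two records are 71 birds, 34 chicks and 115 birds, 55 chicks.

71 birds, 34 chicks; 115 birds, 55 chicks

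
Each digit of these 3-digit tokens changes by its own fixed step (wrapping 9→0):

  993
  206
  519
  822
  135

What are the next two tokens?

448 then 751

First digit — +3 each step, mod 10: 9, 2, 5, 8, 1 → 4 → 7.
For the second digit, +1 each step, mod 10: 9, 0, 1, 2, 3 → 4 → 5.
Third digit: +3 each step, mod 10; 3, 6, 9, 2, 5 → 8 → 1.
So the next two tokens are 448 and 751.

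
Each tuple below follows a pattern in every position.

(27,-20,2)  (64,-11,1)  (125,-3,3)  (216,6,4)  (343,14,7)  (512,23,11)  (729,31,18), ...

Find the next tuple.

(1000,40,29)

First slot: perfect cubes: 3³, 4³, 5³, …; 27, 64, 125, 216, 343, 512, 729 → 1000.
Second slot: alternating steps +9, +8, +9, +8, …; -20, -11, -3, 6, 14, 23, 31 → 40.
Third slot: each term is the sum of the two before it, so 2, 1, 3, 4, 7, 11, 18 → 29.
So the next tuple is (1000,40,29).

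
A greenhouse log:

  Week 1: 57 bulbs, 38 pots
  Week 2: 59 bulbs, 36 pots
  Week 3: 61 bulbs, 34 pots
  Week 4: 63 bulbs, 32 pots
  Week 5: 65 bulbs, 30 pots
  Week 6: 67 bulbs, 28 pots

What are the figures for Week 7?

69 bulbs, 26 pots

Bulbs — +2 each step: 57, 59, 61, 63, 65, 67 → 69.
Pots — together with the bulbs always sums to 95: 38, 36, 34, 32, 30, 28 → 26.
Putting it together: 69 bulbs, 26 pots.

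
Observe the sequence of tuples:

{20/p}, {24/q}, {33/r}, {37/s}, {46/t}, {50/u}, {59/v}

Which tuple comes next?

First part: 20, 24, 33, 37, 46, 50, 59 → 63 (alternating steps +4, +9, +4, +9, …).
Letter: letters move forward 1 place in the alphabet; p, q, r, s, t, u, v → w.
Putting it together: {63/w}.

{63/w}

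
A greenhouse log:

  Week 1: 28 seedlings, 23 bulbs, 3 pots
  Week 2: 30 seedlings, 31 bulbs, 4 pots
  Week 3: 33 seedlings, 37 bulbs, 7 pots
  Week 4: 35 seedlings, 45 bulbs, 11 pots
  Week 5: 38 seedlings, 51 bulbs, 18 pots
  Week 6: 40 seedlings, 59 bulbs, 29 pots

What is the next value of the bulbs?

Bulbs: alternating steps +8, +6, +8, +6, …; 23, 31, 37, 45, 51, 59 → 65.

65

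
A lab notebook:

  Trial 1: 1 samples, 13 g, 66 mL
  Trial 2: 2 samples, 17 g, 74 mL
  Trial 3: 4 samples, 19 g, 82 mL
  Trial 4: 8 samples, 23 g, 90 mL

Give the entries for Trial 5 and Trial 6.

16 samples, 25 g, 98 mL; 32 samples, 29 g, 106 mL

For the samples, ×2 each step: 1, 2, 4, 8 → 16 → 32.
G: alternating steps +4, +2, +4, +2, …, so 13, 17, 19, 23 → 25 → 29.
ML: 66, 74, 82, 90 → 98 → 106 (+8 each step).
Putting the parts together: 16 samples, 25 g, 98 mL and then 32 samples, 29 g, 106 mL.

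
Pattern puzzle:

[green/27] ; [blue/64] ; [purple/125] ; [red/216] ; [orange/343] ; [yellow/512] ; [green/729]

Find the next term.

[blue/1000]

Colour: repeats green → blue → purple → red → orange → yellow; green, blue, purple, red, orange, yellow, green → blue.
Second slot: perfect cubes: 3³, 4³, 5³, …, so 27, 64, 125, 216, 343, 512, 729 → 1000.
So the next term is [blue/1000].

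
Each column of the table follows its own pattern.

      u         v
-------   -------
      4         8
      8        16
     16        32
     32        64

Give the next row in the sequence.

64  128

Column u goes 4, 8, 16, 32 → 64 (×2 each step).
Column v goes 8, 16, 32, 64 → 128 (always 2 × the column u).
Combining the parts gives 64  128.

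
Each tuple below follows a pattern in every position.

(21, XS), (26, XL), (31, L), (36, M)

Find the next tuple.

First coordinate: 21, 26, 31, 36 → 41 (+5 each step).
Size — runs backward through clothing sizes XS→XL: XS, XL, L, M → S.
Putting it together: (41, S).

(41, S)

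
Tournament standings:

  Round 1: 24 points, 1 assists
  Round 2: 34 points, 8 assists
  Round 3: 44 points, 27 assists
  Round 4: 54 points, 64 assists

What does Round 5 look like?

64 points, 125 assists

Points: +10 each step; 24, 34, 44, 54 → 64.
Assists: 1, 8, 27, 64 → 125 (perfect cubes: 1³, 2³, 3³, …).
Putting it together: 64 points, 125 assists.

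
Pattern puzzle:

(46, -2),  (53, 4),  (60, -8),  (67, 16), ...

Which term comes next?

For the first coordinate, +7 each step: 46, 53, 60, 67 → 74.
For the second coordinate, ×(-2) each step: -2, 4, -8, 16 → -32.
Putting it together: (74, -32).

(74, -32)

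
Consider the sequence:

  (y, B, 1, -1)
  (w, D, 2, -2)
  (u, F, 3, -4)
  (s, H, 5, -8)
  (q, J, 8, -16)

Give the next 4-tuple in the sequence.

First letter: letters move back 2 places in the alphabet, so y, w, u, s, q → o.
Second letter — letters move forward 2 places in the alphabet: B, D, F, H, J → L.
Third value: 1, 2, 3, 5, 8 → 13 (each term is the sum of the two before it).
Fourth value — ×2 each step: -1, -2, -4, -8, -16 → -32.
Putting it together: (o, L, 13, -32).

(o, L, 13, -32)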